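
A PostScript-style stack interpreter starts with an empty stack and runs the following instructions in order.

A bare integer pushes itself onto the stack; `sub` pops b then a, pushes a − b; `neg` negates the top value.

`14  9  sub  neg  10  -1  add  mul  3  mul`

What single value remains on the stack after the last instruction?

14  : [14]
9   : [14, 9]
sub : [5]
neg : [-5]
10  : [-5, 10]
-1  : [-5, 10, -1]
add : [-5, 9]
mul : [-45]
3   : [-45, 3]
mul : [-135]

-135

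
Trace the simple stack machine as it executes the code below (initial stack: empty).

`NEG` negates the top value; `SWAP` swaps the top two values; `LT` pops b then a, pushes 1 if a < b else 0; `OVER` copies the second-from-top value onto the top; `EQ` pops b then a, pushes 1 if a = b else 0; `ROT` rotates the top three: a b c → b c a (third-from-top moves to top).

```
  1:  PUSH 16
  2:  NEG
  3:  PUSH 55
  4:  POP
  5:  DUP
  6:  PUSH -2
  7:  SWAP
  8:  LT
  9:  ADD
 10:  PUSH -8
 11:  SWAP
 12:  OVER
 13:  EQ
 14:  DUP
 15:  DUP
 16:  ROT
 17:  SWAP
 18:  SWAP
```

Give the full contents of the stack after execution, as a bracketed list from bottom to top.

[-8, 0, 0, 0]

PUSH 16 -> [16]
NEG     -> [-16]
PUSH 55 -> [-16, 55]
POP     -> [-16]
DUP     -> [-16, -16]
PUSH -2 -> [-16, -16, -2]
SWAP    -> [-16, -2, -16]
LT      -> [-16, 0]
ADD     -> [-16]
PUSH -8 -> [-16, -8]
SWAP    -> [-8, -16]
OVER    -> [-8, -16, -8]
EQ      -> [-8, 0]
DUP     -> [-8, 0, 0]
DUP     -> [-8, 0, 0, 0]
ROT     -> [-8, 0, 0, 0]
SWAP    -> [-8, 0, 0, 0]
SWAP    -> [-8, 0, 0, 0]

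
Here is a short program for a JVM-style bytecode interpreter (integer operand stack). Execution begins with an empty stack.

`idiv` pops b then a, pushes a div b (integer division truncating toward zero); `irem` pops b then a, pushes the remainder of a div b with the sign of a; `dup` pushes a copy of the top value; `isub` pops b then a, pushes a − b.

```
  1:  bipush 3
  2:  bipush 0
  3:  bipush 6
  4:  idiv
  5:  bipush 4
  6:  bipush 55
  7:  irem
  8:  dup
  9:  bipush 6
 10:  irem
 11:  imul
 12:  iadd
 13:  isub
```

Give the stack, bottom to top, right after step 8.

bipush 3  : 3
bipush 0  : 3 0
bipush 6  : 3 0 6
idiv      : 3 0
bipush 4  : 3 0 4
bipush 55 : 3 0 4 55
irem      : 3 0 4
dup       : 3 0 4 4

[3, 0, 4, 4]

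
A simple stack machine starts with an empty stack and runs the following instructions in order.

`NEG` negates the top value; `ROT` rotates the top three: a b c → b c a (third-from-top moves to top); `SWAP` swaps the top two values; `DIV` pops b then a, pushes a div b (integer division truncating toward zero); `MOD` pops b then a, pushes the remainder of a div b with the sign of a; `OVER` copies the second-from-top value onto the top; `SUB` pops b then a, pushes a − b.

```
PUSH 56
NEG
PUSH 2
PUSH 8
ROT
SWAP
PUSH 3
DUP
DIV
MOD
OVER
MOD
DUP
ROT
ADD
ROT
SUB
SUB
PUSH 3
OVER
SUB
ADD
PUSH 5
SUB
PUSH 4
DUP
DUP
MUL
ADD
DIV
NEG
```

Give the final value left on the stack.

PUSH 56  [56]
NEG      [-56]
PUSH 2   [-56, 2]
PUSH 8   [-56, 2, 8]
ROT      [2, 8, -56]
SWAP     [2, -56, 8]
PUSH 3   [2, -56, 8, 3]
DUP      [2, -56, 8, 3, 3]
DIV      [2, -56, 8, 1]
MOD      [2, -56, 0]
OVER     [2, -56, 0, -56]
MOD      [2, -56, 0]
DUP      [2, -56, 0, 0]
ROT      [2, 0, 0, -56]
ADD      [2, 0, -56]
ROT      [0, -56, 2]
SUB      [0, -58]
SUB      [58]
PUSH 3   [58, 3]
OVER     [58, 3, 58]
SUB      [58, -55]
ADD      [3]
PUSH 5   [3, 5]
SUB      [-2]
PUSH 4   [-2, 4]
DUP      [-2, 4, 4]
DUP      [-2, 4, 4, 4]
MUL      [-2, 4, 16]
ADD      [-2, 20]
DIV      [0]
NEG      [0]

0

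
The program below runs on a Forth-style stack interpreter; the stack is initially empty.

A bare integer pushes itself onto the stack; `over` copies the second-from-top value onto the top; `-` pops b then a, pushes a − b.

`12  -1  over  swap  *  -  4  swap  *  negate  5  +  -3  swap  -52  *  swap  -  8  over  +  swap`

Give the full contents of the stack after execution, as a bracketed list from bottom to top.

12     : 12
-1     : 12 -1
over   : 12 -1 12
swap   : 12 12 -1
*      : 12 -12
-      : 24
4      : 24 4
swap   : 4 24
*      : 96
negate : -96
5      : -96 5
+      : -91
-3     : -91 -3
swap   : -3 -91
-52    : -3 -91 -52
*      : -3 4732
swap   : 4732 -3
-      : 4735
8      : 4735 8
over   : 4735 8 4735
+      : 4735 4743
swap   : 4743 4735

[4743, 4735]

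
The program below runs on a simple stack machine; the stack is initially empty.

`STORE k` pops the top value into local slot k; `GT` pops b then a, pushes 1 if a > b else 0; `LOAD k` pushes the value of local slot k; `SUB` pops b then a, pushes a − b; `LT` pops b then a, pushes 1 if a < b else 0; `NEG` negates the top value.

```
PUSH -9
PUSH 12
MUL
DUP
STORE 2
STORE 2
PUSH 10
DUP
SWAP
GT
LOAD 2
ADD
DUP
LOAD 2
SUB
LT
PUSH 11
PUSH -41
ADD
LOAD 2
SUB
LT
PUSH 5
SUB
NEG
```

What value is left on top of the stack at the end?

4

PUSH -9   [-9]
PUSH 12   [-9, 12]
MUL       [-108]
DUP       [-108, -108]
STORE 2   [-108]
STORE 2   []
PUSH 10   [10]
DUP       [10, 10]
SWAP      [10, 10]
GT        [0]
LOAD 2    [0, -108]
ADD       [-108]
DUP       [-108, -108]
LOAD 2    [-108, -108, -108]
SUB       [-108, 0]
LT        [1]
PUSH 11   [1, 11]
PUSH -41  [1, 11, -41]
ADD       [1, -30]
LOAD 2    [1, -30, -108]
SUB       [1, 78]
LT        [1]
PUSH 5    [1, 5]
SUB       [-4]
NEG       [4]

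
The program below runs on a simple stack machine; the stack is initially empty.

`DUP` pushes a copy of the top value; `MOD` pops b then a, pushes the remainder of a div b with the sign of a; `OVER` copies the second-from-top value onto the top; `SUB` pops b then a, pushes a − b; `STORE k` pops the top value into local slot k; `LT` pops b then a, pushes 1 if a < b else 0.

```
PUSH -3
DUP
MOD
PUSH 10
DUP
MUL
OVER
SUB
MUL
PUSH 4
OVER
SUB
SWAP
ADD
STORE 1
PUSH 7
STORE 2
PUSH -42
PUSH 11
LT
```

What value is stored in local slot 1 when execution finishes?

PUSH -3  -> -3
DUP      -> -3 -3
MOD      -> 0
PUSH 10  -> 0 10
DUP      -> 0 10 10
MUL      -> 0 100
OVER     -> 0 100 0
SUB      -> 0 100
MUL      -> 0
PUSH 4   -> 0 4
OVER     -> 0 4 0
SUB      -> 0 4
SWAP     -> 4 0
ADD      -> 4
STORE 1  -> (empty)
PUSH 7   -> 7
STORE 2  -> (empty)
PUSH -42 -> -42
PUSH 11  -> -42 11
LT       -> 1

4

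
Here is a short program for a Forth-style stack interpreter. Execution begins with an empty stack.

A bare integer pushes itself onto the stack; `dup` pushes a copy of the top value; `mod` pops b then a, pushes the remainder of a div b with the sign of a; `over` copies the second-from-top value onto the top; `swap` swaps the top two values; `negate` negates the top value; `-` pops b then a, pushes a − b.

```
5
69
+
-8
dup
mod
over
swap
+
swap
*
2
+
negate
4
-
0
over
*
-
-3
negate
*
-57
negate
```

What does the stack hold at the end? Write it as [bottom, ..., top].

5      → [5]
69     → [5, 69]
+      → [74]
-8     → [74, -8]
dup    → [74, -8, -8]
mod    → [74, 0]
over   → [74, 0, 74]
swap   → [74, 74, 0]
+      → [74, 74]
swap   → [74, 74]
*      → [5476]
2      → [5476, 2]
+      → [5478]
negate → [-5478]
4      → [-5478, 4]
-      → [-5482]
0      → [-5482, 0]
over   → [-5482, 0, -5482]
*      → [-5482, 0]
-      → [-5482]
-3     → [-5482, -3]
negate → [-5482, 3]
*      → [-16446]
-57    → [-16446, -57]
negate → [-16446, 57]

[-16446, 57]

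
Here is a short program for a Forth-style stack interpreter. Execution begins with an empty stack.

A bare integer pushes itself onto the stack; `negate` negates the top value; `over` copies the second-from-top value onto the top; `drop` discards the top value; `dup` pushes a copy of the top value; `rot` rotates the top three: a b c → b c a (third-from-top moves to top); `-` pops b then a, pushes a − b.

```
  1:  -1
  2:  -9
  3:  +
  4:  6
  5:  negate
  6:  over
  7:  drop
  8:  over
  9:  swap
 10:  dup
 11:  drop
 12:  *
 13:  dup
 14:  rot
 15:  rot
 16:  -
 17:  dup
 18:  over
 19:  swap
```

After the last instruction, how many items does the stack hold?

4

-1     : -1
-9     : -1 -9
+      : -10
6      : -10 6
negate : -10 -6
over   : -10 -6 -10
drop   : -10 -6
over   : -10 -6 -10
swap   : -10 -10 -6
dup    : -10 -10 -6 -6
drop   : -10 -10 -6
*      : -10 60
dup    : -10 60 60
rot    : 60 60 -10
rot    : 60 -10 60
-      : 60 -70
dup    : 60 -70 -70
over   : 60 -70 -70 -70
swap   : 60 -70 -70 -70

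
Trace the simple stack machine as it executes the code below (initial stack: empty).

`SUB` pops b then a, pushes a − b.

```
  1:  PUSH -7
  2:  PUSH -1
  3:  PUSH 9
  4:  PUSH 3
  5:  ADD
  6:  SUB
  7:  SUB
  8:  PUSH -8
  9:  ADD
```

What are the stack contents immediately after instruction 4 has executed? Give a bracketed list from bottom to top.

[-7, -1, 9, 3]

PUSH -7 → -7
PUSH -1 → -7 -1
PUSH 9  → -7 -1 9
PUSH 3  → -7 -1 9 3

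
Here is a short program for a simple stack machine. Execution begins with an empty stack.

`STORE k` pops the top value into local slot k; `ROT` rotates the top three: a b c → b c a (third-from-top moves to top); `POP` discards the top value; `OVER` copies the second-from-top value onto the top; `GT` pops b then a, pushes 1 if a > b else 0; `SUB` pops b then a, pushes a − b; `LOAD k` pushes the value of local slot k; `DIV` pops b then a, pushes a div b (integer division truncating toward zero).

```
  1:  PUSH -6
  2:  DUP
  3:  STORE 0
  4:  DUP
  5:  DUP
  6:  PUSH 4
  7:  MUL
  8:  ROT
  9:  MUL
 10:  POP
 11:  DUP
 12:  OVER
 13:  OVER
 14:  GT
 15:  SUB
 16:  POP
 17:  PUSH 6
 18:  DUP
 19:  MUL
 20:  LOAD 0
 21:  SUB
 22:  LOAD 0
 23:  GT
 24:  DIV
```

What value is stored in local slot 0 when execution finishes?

PUSH -6 → [-6]
DUP     → [-6, -6]
STORE 0 → [-6]
DUP     → [-6, -6]
DUP     → [-6, -6, -6]
PUSH 4  → [-6, -6, -6, 4]
MUL     → [-6, -6, -24]
ROT     → [-6, -24, -6]
MUL     → [-6, 144]
POP     → [-6]
DUP     → [-6, -6]
OVER    → [-6, -6, -6]
OVER    → [-6, -6, -6, -6]
GT      → [-6, -6, 0]
SUB     → [-6, -6]
POP     → [-6]
PUSH 6  → [-6, 6]
DUP     → [-6, 6, 6]
MUL     → [-6, 36]
LOAD 0  → [-6, 36, -6]
SUB     → [-6, 42]
LOAD 0  → [-6, 42, -6]
GT      → [-6, 1]
DIV     → [-6]

-6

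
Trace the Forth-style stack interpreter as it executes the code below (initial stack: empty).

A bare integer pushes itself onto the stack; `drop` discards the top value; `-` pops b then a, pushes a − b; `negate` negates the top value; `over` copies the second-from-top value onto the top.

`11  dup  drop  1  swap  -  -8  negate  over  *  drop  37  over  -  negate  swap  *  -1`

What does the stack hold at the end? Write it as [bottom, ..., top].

11     : [11]
dup    : [11, 11]
drop   : [11]
1      : [11, 1]
swap   : [1, 11]
-      : [-10]
-8     : [-10, -8]
negate : [-10, 8]
over   : [-10, 8, -10]
*      : [-10, -80]
drop   : [-10]
37     : [-10, 37]
over   : [-10, 37, -10]
-      : [-10, 47]
negate : [-10, -47]
swap   : [-47, -10]
*      : [470]
-1     : [470, -1]

[470, -1]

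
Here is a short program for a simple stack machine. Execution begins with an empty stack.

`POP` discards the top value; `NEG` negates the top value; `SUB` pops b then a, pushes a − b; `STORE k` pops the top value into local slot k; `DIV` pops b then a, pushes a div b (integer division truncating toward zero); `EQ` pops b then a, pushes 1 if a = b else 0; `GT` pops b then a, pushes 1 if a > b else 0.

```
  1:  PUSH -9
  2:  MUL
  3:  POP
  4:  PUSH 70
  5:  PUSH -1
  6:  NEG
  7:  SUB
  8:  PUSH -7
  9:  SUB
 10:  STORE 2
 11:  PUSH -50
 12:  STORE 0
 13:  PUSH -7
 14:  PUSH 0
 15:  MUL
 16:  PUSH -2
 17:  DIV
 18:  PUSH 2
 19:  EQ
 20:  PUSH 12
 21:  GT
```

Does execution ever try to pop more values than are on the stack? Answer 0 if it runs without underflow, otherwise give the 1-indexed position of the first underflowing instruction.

2

PUSH -9 → -9
MUL  — needs 2 operands, stack has 1 → underflow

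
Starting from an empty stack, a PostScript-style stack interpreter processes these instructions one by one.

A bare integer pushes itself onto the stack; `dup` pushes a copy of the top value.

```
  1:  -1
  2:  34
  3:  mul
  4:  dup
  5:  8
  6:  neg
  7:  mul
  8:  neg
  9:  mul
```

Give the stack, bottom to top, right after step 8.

-1   -1
34   -1 34
mul  -34
dup  -34 -34
8    -34 -34 8
neg  -34 -34 -8
mul  -34 272
neg  -34 -272

[-34, -272]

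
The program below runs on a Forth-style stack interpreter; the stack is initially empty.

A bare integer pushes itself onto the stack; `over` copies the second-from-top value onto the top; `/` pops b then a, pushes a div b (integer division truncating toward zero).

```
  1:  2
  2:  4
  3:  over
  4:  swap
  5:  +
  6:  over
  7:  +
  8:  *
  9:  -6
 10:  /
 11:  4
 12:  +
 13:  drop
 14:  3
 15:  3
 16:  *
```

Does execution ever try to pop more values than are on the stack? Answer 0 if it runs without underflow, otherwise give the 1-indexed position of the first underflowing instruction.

2    → [2]
4    → [2, 4]
over → [2, 4, 2]
swap → [2, 2, 4]
+    → [2, 6]
over → [2, 6, 2]
+    → [2, 8]
*    → [16]
-6   → [16, -6]
/    → [-2]
4    → [-2, 4]
+    → [2]
drop → []
3    → [3]
3    → [3, 3]
*    → [9]

0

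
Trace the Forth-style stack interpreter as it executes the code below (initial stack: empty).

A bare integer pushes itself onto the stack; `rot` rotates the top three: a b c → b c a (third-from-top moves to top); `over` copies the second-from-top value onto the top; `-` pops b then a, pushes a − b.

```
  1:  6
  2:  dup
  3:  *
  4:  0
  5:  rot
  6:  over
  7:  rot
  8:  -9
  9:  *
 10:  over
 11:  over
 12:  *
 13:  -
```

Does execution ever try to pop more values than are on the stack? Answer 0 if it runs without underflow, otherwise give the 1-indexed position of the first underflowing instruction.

5

6   : 6
dup : 6 6
*   : 36
0   : 36 0
rot  — needs 3 operands, stack has 2 → underflow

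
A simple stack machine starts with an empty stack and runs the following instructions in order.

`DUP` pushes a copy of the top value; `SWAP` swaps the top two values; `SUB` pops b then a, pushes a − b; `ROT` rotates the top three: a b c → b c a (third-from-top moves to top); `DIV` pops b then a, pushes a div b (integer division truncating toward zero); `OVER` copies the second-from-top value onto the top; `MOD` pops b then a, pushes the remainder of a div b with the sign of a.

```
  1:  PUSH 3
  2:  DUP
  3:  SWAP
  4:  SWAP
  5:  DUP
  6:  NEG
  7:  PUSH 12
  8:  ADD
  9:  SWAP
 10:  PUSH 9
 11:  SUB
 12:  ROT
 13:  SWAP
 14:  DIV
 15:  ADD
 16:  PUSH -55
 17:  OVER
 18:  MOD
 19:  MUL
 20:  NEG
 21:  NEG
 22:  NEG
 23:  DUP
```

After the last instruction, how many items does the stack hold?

2

PUSH 3   : [3]
DUP      : [3, 3]
SWAP     : [3, 3]
SWAP     : [3, 3]
DUP      : [3, 3, 3]
NEG      : [3, 3, -3]
PUSH 12  : [3, 3, -3, 12]
ADD      : [3, 3, 9]
SWAP     : [3, 9, 3]
PUSH 9   : [3, 9, 3, 9]
SUB      : [3, 9, -6]
ROT      : [9, -6, 3]
SWAP     : [9, 3, -6]
DIV      : [9, 0]
ADD      : [9]
PUSH -55 : [9, -55]
OVER     : [9, -55, 9]
MOD      : [9, -1]
MUL      : [-9]
NEG      : [9]
NEG      : [-9]
NEG      : [9]
DUP      : [9, 9]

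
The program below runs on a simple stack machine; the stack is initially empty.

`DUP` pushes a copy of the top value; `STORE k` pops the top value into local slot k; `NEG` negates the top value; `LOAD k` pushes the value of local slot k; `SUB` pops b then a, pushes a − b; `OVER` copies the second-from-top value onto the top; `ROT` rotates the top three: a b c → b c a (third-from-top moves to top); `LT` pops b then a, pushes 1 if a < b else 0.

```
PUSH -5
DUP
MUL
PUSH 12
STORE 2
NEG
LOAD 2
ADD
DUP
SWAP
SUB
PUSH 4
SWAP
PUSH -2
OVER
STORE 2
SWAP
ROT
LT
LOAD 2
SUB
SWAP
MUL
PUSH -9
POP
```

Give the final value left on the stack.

PUSH -5 → [-5]
DUP     → [-5, -5]
MUL     → [25]
PUSH 12 → [25, 12]
STORE 2 → [25]
NEG     → [-25]
LOAD 2  → [-25, 12]
ADD     → [-13]
DUP     → [-13, -13]
SWAP    → [-13, -13]
SUB     → [0]
PUSH 4  → [0, 4]
SWAP    → [4, 0]
PUSH -2 → [4, 0, -2]
OVER    → [4, 0, -2, 0]
STORE 2 → [4, 0, -2]
SWAP    → [4, -2, 0]
ROT     → [-2, 0, 4]
LT      → [-2, 1]
LOAD 2  → [-2, 1, 0]
SUB     → [-2, 1]
SWAP    → [1, -2]
MUL     → [-2]
PUSH -9 → [-2, -9]
POP     → [-2]

-2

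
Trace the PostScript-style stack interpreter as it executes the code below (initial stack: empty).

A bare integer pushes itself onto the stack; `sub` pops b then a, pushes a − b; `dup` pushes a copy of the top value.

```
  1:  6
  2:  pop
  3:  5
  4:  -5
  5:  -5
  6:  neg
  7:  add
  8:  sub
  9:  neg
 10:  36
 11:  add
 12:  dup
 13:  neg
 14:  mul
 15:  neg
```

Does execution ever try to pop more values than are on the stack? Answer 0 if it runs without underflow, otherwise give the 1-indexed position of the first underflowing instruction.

0

6    6
pop  (empty)
5    5
-5   5 -5
-5   5 -5 -5
neg  5 -5 5
add  5 0
sub  5
neg  -5
36   -5 36
add  31
dup  31 31
neg  31 -31
mul  -961
neg  961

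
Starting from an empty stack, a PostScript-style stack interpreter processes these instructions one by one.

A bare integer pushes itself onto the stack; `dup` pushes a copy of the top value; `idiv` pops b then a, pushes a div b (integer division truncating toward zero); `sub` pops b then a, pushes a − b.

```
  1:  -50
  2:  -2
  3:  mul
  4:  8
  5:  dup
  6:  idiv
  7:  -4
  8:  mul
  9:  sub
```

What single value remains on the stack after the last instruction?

104

-50  → -50
-2   → -50 -2
mul  → 100
8    → 100 8
dup  → 100 8 8
idiv → 100 1
-4   → 100 1 -4
mul  → 100 -4
sub  → 104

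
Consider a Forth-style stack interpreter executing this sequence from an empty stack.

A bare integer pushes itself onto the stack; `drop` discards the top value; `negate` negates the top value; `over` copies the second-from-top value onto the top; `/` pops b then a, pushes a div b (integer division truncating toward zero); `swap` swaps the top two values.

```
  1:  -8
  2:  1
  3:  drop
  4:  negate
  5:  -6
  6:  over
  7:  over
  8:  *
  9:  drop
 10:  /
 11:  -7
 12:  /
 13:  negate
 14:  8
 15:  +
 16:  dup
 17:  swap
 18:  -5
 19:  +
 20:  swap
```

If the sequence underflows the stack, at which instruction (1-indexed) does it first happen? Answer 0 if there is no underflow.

-8      [-8]
1       [-8, 1]
drop    [-8]
negate  [8]
-6      [8, -6]
over    [8, -6, 8]
over    [8, -6, 8, -6]
*       [8, -6, -48]
drop    [8, -6]
/       [-1]
-7      [-1, -7]
/       [0]
negate  [0]
8       [0, 8]
+       [8]
dup     [8, 8]
swap    [8, 8]
-5      [8, 8, -5]
+       [8, 3]
swap    [3, 8]

0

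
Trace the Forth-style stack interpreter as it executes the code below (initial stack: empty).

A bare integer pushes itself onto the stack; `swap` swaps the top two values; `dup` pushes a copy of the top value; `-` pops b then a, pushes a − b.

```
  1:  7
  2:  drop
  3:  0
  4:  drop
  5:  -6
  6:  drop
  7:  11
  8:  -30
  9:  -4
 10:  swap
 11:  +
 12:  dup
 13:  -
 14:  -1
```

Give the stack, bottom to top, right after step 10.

7    -> [7]
drop -> []
0    -> [0]
drop -> []
-6   -> [-6]
drop -> []
11   -> [11]
-30  -> [11, -30]
-4   -> [11, -30, -4]
swap -> [11, -4, -30]

[11, -4, -30]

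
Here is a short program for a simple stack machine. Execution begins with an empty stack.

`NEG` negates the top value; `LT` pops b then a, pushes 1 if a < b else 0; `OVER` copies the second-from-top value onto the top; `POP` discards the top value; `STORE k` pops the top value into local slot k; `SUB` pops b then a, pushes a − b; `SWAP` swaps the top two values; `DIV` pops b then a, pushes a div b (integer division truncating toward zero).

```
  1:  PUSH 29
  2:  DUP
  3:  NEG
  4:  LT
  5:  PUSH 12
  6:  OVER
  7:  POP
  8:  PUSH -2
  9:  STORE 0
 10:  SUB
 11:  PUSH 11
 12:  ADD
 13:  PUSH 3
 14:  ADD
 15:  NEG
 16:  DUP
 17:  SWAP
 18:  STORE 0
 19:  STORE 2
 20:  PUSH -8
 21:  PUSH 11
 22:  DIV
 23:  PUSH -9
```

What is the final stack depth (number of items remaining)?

2

PUSH 29 -> 29
DUP     -> 29 29
NEG     -> 29 -29
LT      -> 0
PUSH 12 -> 0 12
OVER    -> 0 12 0
POP     -> 0 12
PUSH -2 -> 0 12 -2
STORE 0 -> 0 12
SUB     -> -12
PUSH 11 -> -12 11
ADD     -> -1
PUSH 3  -> -1 3
ADD     -> 2
NEG     -> -2
DUP     -> -2 -2
SWAP    -> -2 -2
STORE 0 -> -2
STORE 2 -> (empty)
PUSH -8 -> -8
PUSH 11 -> -8 11
DIV     -> 0
PUSH -9 -> 0 -9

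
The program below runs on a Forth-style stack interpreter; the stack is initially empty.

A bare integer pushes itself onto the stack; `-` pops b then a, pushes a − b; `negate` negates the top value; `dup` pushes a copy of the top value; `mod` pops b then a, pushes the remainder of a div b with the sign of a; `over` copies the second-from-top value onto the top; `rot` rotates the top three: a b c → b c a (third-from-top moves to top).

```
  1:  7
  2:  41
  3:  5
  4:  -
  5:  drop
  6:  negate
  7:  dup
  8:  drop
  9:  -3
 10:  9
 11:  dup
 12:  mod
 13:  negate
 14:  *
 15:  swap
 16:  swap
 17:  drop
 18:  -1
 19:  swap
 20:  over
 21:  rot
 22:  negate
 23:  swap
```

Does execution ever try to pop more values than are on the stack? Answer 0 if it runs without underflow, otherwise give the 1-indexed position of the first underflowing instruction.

7      -> 7
41     -> 7 41
5      -> 7 41 5
-      -> 7 36
drop   -> 7
negate -> -7
dup    -> -7 -7
drop   -> -7
-3     -> -7 -3
9      -> -7 -3 9
dup    -> -7 -3 9 9
mod    -> -7 -3 0
negate -> -7 -3 0
*      -> -7 0
swap   -> 0 -7
swap   -> -7 0
drop   -> -7
-1     -> -7 -1
swap   -> -1 -7
over   -> -1 -7 -1
rot    -> -7 -1 -1
negate -> -7 -1 1
swap   -> -7 1 -1

0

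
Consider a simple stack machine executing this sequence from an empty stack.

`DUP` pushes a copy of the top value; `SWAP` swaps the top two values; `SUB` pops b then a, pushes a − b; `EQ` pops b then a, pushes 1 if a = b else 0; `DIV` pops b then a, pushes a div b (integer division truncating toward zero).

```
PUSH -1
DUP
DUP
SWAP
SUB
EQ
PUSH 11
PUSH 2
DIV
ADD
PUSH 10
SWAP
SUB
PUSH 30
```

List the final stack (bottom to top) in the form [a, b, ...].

PUSH -1  -1
DUP      -1 -1
DUP      -1 -1 -1
SWAP     -1 -1 -1
SUB      -1 0
EQ       0
PUSH 11  0 11
PUSH 2   0 11 2
DIV      0 5
ADD      5
PUSH 10  5 10
SWAP     10 5
SUB      5
PUSH 30  5 30

[5, 30]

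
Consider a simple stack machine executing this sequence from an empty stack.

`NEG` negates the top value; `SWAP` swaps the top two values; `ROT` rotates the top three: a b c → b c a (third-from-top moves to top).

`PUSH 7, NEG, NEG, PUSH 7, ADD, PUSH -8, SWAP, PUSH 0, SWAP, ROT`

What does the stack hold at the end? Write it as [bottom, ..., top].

PUSH 7  → 7
NEG     → -7
NEG     → 7
PUSH 7  → 7 7
ADD     → 14
PUSH -8 → 14 -8
SWAP    → -8 14
PUSH 0  → -8 14 0
SWAP    → -8 0 14
ROT     → 0 14 -8

[0, 14, -8]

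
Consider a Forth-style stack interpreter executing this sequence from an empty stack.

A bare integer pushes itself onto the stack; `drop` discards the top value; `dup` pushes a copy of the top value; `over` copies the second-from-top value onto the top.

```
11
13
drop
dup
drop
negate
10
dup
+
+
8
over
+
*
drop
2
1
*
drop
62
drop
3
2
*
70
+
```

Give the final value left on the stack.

76

11     -> 11
13     -> 11 13
drop   -> 11
dup    -> 11 11
drop   -> 11
negate -> -11
10     -> -11 10
dup    -> -11 10 10
+      -> -11 20
+      -> 9
8      -> 9 8
over   -> 9 8 9
+      -> 9 17
*      -> 153
drop   -> (empty)
2      -> 2
1      -> 2 1
*      -> 2
drop   -> (empty)
62     -> 62
drop   -> (empty)
3      -> 3
2      -> 3 2
*      -> 6
70     -> 6 70
+      -> 76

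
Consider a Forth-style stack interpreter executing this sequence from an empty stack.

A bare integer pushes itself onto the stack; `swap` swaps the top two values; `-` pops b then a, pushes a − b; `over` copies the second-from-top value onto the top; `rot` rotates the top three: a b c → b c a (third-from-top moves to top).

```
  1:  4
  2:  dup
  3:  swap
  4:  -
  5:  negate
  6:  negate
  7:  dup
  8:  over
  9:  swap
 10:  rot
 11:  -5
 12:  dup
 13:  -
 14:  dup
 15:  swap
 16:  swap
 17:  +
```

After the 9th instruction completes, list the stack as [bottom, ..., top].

4      : 4
dup    : 4 4
swap   : 4 4
-      : 0
negate : 0
negate : 0
dup    : 0 0
over   : 0 0 0
swap   : 0 0 0

[0, 0, 0]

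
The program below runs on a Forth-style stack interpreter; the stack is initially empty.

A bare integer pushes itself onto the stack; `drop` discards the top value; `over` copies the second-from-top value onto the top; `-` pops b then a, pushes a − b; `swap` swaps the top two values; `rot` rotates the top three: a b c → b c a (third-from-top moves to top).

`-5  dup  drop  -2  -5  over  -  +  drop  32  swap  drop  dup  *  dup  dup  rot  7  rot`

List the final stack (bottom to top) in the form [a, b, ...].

-5    -5
dup   -5 -5
drop  -5
-2    -5 -2
-5    -5 -2 -5
over  -5 -2 -5 -2
-     -5 -2 -3
+     -5 -5
drop  -5
32    -5 32
swap  32 -5
drop  32
dup   32 32
*     1024
dup   1024 1024
dup   1024 1024 1024
rot   1024 1024 1024
7     1024 1024 1024 7
rot   1024 1024 7 1024

[1024, 1024, 7, 1024]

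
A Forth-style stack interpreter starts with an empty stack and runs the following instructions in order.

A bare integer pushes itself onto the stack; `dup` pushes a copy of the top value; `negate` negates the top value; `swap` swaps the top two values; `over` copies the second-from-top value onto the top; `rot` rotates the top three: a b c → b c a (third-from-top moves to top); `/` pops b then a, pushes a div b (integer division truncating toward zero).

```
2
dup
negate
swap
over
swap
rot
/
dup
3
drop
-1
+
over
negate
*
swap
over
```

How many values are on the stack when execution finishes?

2      : 2
dup    : 2 2
negate : 2 -2
swap   : -2 2
over   : -2 2 -2
swap   : -2 -2 2
rot    : -2 2 -2
/      : -2 -1
dup    : -2 -1 -1
3      : -2 -1 -1 3
drop   : -2 -1 -1
-1     : -2 -1 -1 -1
+      : -2 -1 -2
over   : -2 -1 -2 -1
negate : -2 -1 -2 1
*      : -2 -1 -2
swap   : -2 -2 -1
over   : -2 -2 -1 -2

4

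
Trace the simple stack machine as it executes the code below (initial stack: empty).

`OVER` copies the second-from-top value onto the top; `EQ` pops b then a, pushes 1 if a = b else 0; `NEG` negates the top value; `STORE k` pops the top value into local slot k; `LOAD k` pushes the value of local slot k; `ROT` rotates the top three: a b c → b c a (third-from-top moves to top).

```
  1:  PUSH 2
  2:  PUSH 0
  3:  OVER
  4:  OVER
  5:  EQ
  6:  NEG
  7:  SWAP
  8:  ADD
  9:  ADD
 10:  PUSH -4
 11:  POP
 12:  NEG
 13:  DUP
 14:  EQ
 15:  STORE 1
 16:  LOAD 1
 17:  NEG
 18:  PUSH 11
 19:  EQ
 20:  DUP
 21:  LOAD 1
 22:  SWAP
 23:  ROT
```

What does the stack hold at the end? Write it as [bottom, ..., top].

PUSH 2  → 2
PUSH 0  → 2 0
OVER    → 2 0 2
OVER    → 2 0 2 0
EQ      → 2 0 0
NEG     → 2 0 0
SWAP    → 2 0 0
ADD     → 2 0
ADD     → 2
PUSH -4 → 2 -4
POP     → 2
NEG     → -2
DUP     → -2 -2
EQ      → 1
STORE 1 → (empty)
LOAD 1  → 1
NEG     → -1
PUSH 11 → -1 11
EQ      → 0
DUP     → 0 0
LOAD 1  → 0 0 1
SWAP    → 0 1 0
ROT     → 1 0 0

[1, 0, 0]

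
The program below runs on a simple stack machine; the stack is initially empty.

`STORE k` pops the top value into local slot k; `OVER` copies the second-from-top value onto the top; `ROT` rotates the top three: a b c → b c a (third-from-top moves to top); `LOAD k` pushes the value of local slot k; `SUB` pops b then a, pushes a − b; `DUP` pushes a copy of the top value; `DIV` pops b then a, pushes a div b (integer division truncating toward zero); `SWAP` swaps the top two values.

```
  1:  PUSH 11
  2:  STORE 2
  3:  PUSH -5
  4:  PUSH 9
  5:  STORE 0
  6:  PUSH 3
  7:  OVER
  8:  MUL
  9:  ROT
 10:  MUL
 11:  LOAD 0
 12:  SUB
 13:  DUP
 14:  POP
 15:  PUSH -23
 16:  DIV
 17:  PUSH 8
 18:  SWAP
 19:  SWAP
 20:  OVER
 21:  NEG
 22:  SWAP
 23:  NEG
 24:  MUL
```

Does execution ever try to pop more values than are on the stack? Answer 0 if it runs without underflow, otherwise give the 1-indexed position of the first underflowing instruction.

PUSH 11 → [11]
STORE 2 → []
PUSH -5 → [-5]
PUSH 9  → [-5, 9]
STORE 0 → [-5]
PUSH 3  → [-5, 3]
OVER    → [-5, 3, -5]
MUL     → [-5, -15]
ROT  — needs 3 operands, stack has 2 → underflow

9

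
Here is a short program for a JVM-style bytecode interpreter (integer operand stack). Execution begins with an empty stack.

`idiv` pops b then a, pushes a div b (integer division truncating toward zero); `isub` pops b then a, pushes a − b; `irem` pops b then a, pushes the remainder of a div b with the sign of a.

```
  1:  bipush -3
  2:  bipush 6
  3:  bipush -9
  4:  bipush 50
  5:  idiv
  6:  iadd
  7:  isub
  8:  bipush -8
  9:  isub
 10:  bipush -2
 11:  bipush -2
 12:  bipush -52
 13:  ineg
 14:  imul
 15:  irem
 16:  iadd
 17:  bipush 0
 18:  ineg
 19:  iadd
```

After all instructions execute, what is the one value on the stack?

-3

bipush -3  -> [-3]
bipush 6   -> [-3, 6]
bipush -9  -> [-3, 6, -9]
bipush 50  -> [-3, 6, -9, 50]
idiv       -> [-3, 6, 0]
iadd       -> [-3, 6]
isub       -> [-9]
bipush -8  -> [-9, -8]
isub       -> [-1]
bipush -2  -> [-1, -2]
bipush -2  -> [-1, -2, -2]
bipush -52 -> [-1, -2, -2, -52]
ineg       -> [-1, -2, -2, 52]
imul       -> [-1, -2, -104]
irem       -> [-1, -2]
iadd       -> [-3]
bipush 0   -> [-3, 0]
ineg       -> [-3, 0]
iadd       -> [-3]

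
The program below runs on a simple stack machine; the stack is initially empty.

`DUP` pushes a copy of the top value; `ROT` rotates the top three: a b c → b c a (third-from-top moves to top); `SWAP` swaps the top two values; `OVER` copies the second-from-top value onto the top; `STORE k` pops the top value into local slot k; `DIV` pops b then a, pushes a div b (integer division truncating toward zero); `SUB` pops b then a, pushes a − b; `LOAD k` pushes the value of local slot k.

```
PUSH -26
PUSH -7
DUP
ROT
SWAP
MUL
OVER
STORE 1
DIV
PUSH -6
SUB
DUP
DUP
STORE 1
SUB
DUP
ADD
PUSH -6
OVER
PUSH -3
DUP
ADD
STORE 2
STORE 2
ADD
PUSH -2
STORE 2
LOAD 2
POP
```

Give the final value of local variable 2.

PUSH -26 → -26
PUSH -7  → -26 -7
DUP      → -26 -7 -7
ROT      → -7 -7 -26
SWAP     → -7 -26 -7
MUL      → -7 182
OVER     → -7 182 -7
STORE 1  → -7 182
DIV      → 0
PUSH -6  → 0 -6
SUB      → 6
DUP      → 6 6
DUP      → 6 6 6
STORE 1  → 6 6
SUB      → 0
DUP      → 0 0
ADD      → 0
PUSH -6  → 0 -6
OVER     → 0 -6 0
PUSH -3  → 0 -6 0 -3
DUP      → 0 -6 0 -3 -3
ADD      → 0 -6 0 -6
STORE 2  → 0 -6 0
STORE 2  → 0 -6
ADD      → -6
PUSH -2  → -6 -2
STORE 2  → -6
LOAD 2   → -6 -2
POP      → -6

-2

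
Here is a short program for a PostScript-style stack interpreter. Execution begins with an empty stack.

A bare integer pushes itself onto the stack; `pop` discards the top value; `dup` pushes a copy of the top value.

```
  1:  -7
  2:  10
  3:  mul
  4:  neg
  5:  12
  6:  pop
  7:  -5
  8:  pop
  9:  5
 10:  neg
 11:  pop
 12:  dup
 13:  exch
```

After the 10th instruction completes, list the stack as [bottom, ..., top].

[70, -5]

-7   -7
10   -7 10
mul  -70
neg  70
12   70 12
pop  70
-5   70 -5
pop  70
5    70 5
neg  70 -5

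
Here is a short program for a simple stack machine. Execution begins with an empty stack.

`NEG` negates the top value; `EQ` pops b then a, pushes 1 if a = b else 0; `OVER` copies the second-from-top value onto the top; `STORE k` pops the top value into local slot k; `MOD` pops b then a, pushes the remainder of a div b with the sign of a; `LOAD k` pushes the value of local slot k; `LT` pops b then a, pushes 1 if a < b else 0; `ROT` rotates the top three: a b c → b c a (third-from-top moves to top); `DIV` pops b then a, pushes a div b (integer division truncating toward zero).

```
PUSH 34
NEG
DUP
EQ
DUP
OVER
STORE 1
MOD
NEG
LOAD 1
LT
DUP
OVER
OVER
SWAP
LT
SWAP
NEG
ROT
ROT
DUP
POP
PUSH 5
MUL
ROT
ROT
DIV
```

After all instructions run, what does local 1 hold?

PUSH 34  34
NEG      -34
DUP      -34 -34
EQ       1
DUP      1 1
OVER     1 1 1
STORE 1  1 1
MOD      0
NEG      0
LOAD 1   0 1
LT       1
DUP      1 1
OVER     1 1 1
OVER     1 1 1 1
SWAP     1 1 1 1
LT       1 1 0
SWAP     1 0 1
NEG      1 0 -1
ROT      0 -1 1
ROT      -1 1 0
DUP      -1 1 0 0
POP      -1 1 0
PUSH 5   -1 1 0 5
MUL      -1 1 0
ROT      1 0 -1
ROT      0 -1 1
DIV      0 -1

1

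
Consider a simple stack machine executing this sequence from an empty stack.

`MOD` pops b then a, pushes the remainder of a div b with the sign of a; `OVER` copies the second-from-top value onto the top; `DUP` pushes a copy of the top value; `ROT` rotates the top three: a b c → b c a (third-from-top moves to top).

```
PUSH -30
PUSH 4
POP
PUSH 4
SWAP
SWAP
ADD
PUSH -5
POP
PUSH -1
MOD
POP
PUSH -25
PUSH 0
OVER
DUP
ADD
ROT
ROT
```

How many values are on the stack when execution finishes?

PUSH -30 → -30
PUSH 4   → -30 4
POP      → -30
PUSH 4   → -30 4
SWAP     → 4 -30
SWAP     → -30 4
ADD      → -26
PUSH -5  → -26 -5
POP      → -26
PUSH -1  → -26 -1
MOD      → 0
POP      → (empty)
PUSH -25 → -25
PUSH 0   → -25 0
OVER     → -25 0 -25
DUP      → -25 0 -25 -25
ADD      → -25 0 -50
ROT      → 0 -50 -25
ROT      → -50 -25 0

3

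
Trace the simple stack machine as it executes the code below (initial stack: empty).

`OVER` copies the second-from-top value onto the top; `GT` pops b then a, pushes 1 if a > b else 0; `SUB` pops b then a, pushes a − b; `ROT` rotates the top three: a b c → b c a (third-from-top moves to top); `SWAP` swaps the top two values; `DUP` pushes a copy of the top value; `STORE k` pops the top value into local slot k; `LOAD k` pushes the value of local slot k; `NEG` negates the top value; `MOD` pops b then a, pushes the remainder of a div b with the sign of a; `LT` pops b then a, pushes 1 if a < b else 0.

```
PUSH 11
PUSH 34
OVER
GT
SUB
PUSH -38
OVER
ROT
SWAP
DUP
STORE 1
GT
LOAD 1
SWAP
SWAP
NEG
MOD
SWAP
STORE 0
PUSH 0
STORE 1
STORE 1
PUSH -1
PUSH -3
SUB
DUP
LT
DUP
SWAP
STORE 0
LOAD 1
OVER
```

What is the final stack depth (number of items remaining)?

PUSH 11  : 11
PUSH 34  : 11 34
OVER     : 11 34 11
GT       : 11 1
SUB      : 10
PUSH -38 : 10 -38
OVER     : 10 -38 10
ROT      : -38 10 10
SWAP     : -38 10 10
DUP      : -38 10 10 10
STORE 1  : -38 10 10
GT       : -38 0
LOAD 1   : -38 0 10
SWAP     : -38 10 0
SWAP     : -38 0 10
NEG      : -38 0 -10
MOD      : -38 0
SWAP     : 0 -38
STORE 0  : 0
PUSH 0   : 0 0
STORE 1  : 0
STORE 1  : (empty)
PUSH -1  : -1
PUSH -3  : -1 -3
SUB      : 2
DUP      : 2 2
LT       : 0
DUP      : 0 0
SWAP     : 0 0
STORE 0  : 0
LOAD 1   : 0 0
OVER     : 0 0 0

3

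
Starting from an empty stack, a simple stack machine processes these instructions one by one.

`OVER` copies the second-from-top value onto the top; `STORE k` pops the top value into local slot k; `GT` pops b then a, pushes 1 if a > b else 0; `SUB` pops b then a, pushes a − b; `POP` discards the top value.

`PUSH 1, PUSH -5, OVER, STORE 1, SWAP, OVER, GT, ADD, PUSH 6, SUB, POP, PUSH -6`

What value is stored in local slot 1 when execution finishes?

PUSH 1  -> 1
PUSH -5 -> 1 -5
OVER    -> 1 -5 1
STORE 1 -> 1 -5
SWAP    -> -5 1
OVER    -> -5 1 -5
GT      -> -5 1
ADD     -> -4
PUSH 6  -> -4 6
SUB     -> -10
POP     -> (empty)
PUSH -6 -> -6

1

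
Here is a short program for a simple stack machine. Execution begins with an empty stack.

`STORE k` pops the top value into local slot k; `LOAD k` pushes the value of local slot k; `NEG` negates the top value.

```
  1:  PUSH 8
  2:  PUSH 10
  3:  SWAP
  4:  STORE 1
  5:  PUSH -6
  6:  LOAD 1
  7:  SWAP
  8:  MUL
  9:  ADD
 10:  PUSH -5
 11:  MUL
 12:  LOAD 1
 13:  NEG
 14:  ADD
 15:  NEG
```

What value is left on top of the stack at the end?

PUSH 8  → 8
PUSH 10 → 8 10
SWAP    → 10 8
STORE 1 → 10
PUSH -6 → 10 -6
LOAD 1  → 10 -6 8
SWAP    → 10 8 -6
MUL     → 10 -48
ADD     → -38
PUSH -5 → -38 -5
MUL     → 190
LOAD 1  → 190 8
NEG     → 190 -8
ADD     → 182
NEG     → -182

-182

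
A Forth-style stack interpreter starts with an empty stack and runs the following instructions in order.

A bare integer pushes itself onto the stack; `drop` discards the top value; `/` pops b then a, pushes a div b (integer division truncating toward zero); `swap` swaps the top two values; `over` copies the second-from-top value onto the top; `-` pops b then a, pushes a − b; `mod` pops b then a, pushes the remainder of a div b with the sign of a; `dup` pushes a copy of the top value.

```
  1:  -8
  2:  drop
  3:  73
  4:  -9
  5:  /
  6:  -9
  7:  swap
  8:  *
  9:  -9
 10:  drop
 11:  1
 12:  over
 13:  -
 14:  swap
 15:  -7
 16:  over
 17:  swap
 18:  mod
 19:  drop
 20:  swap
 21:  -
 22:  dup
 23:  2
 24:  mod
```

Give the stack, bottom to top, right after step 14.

[-71, 72]

-8   -> [-8]
drop -> []
73   -> [73]
-9   -> [73, -9]
/    -> [-8]
-9   -> [-8, -9]
swap -> [-9, -8]
*    -> [72]
-9   -> [72, -9]
drop -> [72]
1    -> [72, 1]
over -> [72, 1, 72]
-    -> [72, -71]
swap -> [-71, 72]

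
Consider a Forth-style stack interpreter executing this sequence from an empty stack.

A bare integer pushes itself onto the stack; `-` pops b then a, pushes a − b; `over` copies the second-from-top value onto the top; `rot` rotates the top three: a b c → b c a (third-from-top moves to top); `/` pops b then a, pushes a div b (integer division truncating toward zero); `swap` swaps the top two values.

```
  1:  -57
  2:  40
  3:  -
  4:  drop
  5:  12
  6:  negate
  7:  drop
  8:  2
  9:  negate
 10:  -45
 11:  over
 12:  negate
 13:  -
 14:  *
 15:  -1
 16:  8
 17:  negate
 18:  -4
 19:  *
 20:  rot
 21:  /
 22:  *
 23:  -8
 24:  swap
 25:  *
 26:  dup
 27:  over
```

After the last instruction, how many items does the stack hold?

-57    → -57
40     → -57 40
-      → -97
drop   → (empty)
12     → 12
negate → -12
drop   → (empty)
2      → 2
negate → -2
-45    → -2 -45
over   → -2 -45 -2
negate → -2 -45 2
-      → -2 -47
*      → 94
-1     → 94 -1
8      → 94 -1 8
negate → 94 -1 -8
-4     → 94 -1 -8 -4
*      → 94 -1 32
rot    → -1 32 94
/      → -1 0
*      → 0
-8     → 0 -8
swap   → -8 0
*      → 0
dup    → 0 0
over   → 0 0 0

3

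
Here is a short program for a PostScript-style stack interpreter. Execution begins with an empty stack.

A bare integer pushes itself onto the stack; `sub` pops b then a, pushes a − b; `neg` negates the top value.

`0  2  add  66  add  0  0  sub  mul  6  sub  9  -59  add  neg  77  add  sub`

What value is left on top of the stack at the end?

-133

0    [0]
2    [0, 2]
add  [2]
66   [2, 66]
add  [68]
0    [68, 0]
0    [68, 0, 0]
sub  [68, 0]
mul  [0]
6    [0, 6]
sub  [-6]
9    [-6, 9]
-59  [-6, 9, -59]
add  [-6, -50]
neg  [-6, 50]
77   [-6, 50, 77]
add  [-6, 127]
sub  [-133]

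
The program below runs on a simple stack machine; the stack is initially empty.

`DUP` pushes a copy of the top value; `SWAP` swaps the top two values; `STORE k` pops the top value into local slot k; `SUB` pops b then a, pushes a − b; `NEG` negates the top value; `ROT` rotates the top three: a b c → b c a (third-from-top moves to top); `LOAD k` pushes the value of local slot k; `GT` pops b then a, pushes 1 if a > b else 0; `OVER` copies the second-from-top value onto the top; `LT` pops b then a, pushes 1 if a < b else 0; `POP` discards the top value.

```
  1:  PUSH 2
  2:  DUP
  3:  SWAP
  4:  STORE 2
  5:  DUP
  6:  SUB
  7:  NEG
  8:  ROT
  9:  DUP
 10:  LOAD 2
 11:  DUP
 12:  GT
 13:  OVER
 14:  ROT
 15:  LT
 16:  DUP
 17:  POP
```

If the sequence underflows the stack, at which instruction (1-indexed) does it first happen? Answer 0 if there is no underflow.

8

PUSH 2  : 2
DUP     : 2 2
SWAP    : 2 2
STORE 2 : 2
DUP     : 2 2
SUB     : 0
NEG     : 0
ROT  — needs 3 operands, stack has 1 → underflow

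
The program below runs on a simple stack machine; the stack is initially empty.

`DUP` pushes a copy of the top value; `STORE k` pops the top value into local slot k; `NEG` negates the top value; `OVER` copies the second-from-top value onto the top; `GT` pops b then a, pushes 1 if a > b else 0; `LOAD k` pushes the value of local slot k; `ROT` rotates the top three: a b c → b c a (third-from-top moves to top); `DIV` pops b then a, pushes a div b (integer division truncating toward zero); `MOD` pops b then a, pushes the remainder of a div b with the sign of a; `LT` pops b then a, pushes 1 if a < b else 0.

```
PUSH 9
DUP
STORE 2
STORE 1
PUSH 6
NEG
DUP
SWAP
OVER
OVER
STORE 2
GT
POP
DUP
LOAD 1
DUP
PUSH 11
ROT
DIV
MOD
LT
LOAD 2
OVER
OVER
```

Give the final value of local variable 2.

PUSH 9  → 9
DUP     → 9 9
STORE 2 → 9
STORE 1 → (empty)
PUSH 6  → 6
NEG     → -6
DUP     → -6 -6
SWAP    → -6 -6
OVER    → -6 -6 -6
OVER    → -6 -6 -6 -6
STORE 2 → -6 -6 -6
GT      → -6 0
POP     → -6
DUP     → -6 -6
LOAD 1  → -6 -6 9
DUP     → -6 -6 9 9
PUSH 11 → -6 -6 9 9 11
ROT     → -6 -6 9 11 9
DIV     → -6 -6 9 1
MOD     → -6 -6 0
LT      → -6 1
LOAD 2  → -6 1 -6
OVER    → -6 1 -6 1
OVER    → -6 1 -6 1 -6

-6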